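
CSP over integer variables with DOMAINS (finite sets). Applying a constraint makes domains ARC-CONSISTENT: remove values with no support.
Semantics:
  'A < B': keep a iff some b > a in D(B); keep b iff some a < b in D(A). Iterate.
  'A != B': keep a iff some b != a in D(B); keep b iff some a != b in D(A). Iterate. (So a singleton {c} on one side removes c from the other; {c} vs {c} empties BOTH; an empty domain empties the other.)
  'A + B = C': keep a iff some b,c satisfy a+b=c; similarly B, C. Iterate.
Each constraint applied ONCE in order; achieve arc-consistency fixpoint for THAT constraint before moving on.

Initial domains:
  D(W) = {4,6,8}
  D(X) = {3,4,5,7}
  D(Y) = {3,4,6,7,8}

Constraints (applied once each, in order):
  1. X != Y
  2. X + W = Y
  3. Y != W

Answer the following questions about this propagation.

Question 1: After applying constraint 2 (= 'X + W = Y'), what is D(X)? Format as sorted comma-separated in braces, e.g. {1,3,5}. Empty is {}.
Answer: {3,4}

Derivation:
Constraint 1 (X != Y) on D(X)={3,4,5,7} D(Y)={3,4,6,7,8}: no change
Constraint 2 (X + W = Y) on D(X)={3,4,5,7} D(W)={4,6,8} D(Y)={3,4,6,7,8}: X {3,4,5,7}->{3,4}; W {4,6,8}->{4}; Y {3,4,6,7,8}->{7,8}
So after constraint 2: D(X) = {3,4}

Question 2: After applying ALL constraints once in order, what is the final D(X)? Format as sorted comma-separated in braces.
Constraint 1 (X != Y) on D(X)={3,4,5,7} D(Y)={3,4,6,7,8}: no change
Constraint 2 (X + W = Y) on D(X)={3,4,5,7} D(W)={4,6,8} D(Y)={3,4,6,7,8}: X {3,4,5,7}->{3,4}; W {4,6,8}->{4}; Y {3,4,6,7,8}->{7,8}
Constraint 3 (Y != W) on D(Y)={7,8} D(W)={4}: no change
So after all 3 constraints: D(X) = {3,4}

Answer: {3,4}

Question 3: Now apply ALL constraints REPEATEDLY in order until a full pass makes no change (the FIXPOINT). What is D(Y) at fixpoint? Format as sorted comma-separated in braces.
pass 0 (initial): D(Y)={3,4,6,7,8}
pass 1: W {4,6,8}->{4}; X {3,4,5,7}->{3,4}; Y {3,4,6,7,8}->{7,8}
pass 2: no change
Fixpoint after 2 passes: D(Y) = {7,8}

Answer: {7,8}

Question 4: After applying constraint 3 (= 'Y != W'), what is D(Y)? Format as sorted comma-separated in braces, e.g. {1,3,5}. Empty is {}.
Constraint 1 (X != Y) on D(X)={3,4,5,7} D(Y)={3,4,6,7,8}: no change
Constraint 2 (X + W = Y) on D(X)={3,4,5,7} D(W)={4,6,8} D(Y)={3,4,6,7,8}: X {3,4,5,7}->{3,4}; W {4,6,8}->{4}; Y {3,4,6,7,8}->{7,8}
Constraint 3 (Y != W) on D(Y)={7,8} D(W)={4}: no change
So after constraint 3: D(Y) = {7,8}

Answer: {7,8}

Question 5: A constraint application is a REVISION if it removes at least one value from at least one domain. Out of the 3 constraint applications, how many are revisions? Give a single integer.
Answer: 1

Derivation:
Constraint 1 (X != Y) on D(X)={3,4,5,7} D(Y)={3,4,6,7,8}: no change => not a revision
Constraint 2 (X + W = Y) on D(X)={3,4,5,7} D(W)={4,6,8} D(Y)={3,4,6,7,8}: X {3,4,5,7}->{3,4}; W {4,6,8}->{4}; Y {3,4,6,7,8}->{7,8} => REVISION
Constraint 3 (Y != W) on D(Y)={7,8} D(W)={4}: no change => not a revision
Total revisions = 1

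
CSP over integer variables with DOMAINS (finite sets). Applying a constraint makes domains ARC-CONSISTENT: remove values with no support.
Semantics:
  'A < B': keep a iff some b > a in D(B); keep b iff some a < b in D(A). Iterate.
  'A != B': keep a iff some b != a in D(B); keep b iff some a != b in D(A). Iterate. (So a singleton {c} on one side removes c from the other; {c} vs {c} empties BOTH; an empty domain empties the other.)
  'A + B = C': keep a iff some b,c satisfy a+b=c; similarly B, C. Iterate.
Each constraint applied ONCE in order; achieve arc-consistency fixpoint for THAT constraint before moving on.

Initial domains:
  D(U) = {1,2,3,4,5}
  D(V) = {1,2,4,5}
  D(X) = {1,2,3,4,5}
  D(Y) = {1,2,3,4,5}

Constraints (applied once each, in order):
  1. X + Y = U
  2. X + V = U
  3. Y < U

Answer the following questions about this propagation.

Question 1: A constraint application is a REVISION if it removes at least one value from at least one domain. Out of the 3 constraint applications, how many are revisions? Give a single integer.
Constraint 1 (X + Y = U) on D(X)={1,2,3,4,5} D(Y)={1,2,3,4,5} D(U)={1,2,3,4,5}: X {1,2,3,4,5}->{1,2,3,4}; Y {1,2,3,4,5}->{1,2,3,4}; U {1,2,3,4,5}->{2,3,4,5} => REVISION
Constraint 2 (X + V = U) on D(X)={1,2,3,4} D(V)={1,2,4,5} D(U)={2,3,4,5}: V {1,2,4,5}->{1,2,4} => REVISION
Constraint 3 (Y < U) on D(Y)={1,2,3,4} D(U)={2,3,4,5}: no change => not a revision
Total revisions = 2

Answer: 2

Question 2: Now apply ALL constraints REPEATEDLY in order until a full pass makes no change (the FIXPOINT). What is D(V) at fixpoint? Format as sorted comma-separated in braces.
pass 0 (initial): D(V)={1,2,4,5}
pass 1: U {1,2,3,4,5}->{2,3,4,5}; V {1,2,4,5}->{1,2,4}; X {1,2,3,4,5}->{1,2,3,4}; Y {1,2,3,4,5}->{1,2,3,4}
pass 2: no change
Fixpoint after 2 passes: D(V) = {1,2,4}

Answer: {1,2,4}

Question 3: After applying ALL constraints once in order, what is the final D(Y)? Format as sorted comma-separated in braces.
Answer: {1,2,3,4}

Derivation:
Constraint 1 (X + Y = U) on D(X)={1,2,3,4,5} D(Y)={1,2,3,4,5} D(U)={1,2,3,4,5}: X {1,2,3,4,5}->{1,2,3,4}; Y {1,2,3,4,5}->{1,2,3,4}; U {1,2,3,4,5}->{2,3,4,5}
Constraint 2 (X + V = U) on D(X)={1,2,3,4} D(V)={1,2,4,5} D(U)={2,3,4,5}: V {1,2,4,5}->{1,2,4}
Constraint 3 (Y < U) on D(Y)={1,2,3,4} D(U)={2,3,4,5}: no change
So after all 3 constraints: D(Y) = {1,2,3,4}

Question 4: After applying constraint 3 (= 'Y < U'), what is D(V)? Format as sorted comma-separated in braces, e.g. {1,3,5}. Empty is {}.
Answer: {1,2,4}

Derivation:
Constraint 1 (X + Y = U) on D(X)={1,2,3,4,5} D(Y)={1,2,3,4,5} D(U)={1,2,3,4,5}: X {1,2,3,4,5}->{1,2,3,4}; Y {1,2,3,4,5}->{1,2,3,4}; U {1,2,3,4,5}->{2,3,4,5}
Constraint 2 (X + V = U) on D(X)={1,2,3,4} D(V)={1,2,4,5} D(U)={2,3,4,5}: V {1,2,4,5}->{1,2,4}
Constraint 3 (Y < U) on D(Y)={1,2,3,4} D(U)={2,3,4,5}: no change
So after constraint 3: D(V) = {1,2,4}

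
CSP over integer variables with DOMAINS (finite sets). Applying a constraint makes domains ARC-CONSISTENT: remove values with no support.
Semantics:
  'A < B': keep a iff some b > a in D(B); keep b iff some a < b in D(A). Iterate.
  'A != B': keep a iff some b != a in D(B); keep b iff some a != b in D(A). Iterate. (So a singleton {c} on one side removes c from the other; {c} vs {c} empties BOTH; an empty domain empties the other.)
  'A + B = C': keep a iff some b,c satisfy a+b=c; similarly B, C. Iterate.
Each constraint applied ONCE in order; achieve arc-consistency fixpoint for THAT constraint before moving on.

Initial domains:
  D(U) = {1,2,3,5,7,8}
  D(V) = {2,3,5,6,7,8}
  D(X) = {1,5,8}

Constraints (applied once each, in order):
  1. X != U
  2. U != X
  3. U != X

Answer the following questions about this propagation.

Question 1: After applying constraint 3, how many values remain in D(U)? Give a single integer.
Answer: 6

Derivation:
Constraint 1 (X != U) on D(X)={1,5,8} D(U)={1,2,3,5,7,8}: no change
Constraint 2 (U != X) on D(U)={1,2,3,5,7,8} D(X)={1,5,8}: no change
Constraint 3 (U != X) on D(U)={1,2,3,5,7,8} D(X)={1,5,8}: no change
So after constraint 3: D(U)={1,2,3,5,7,8}, size = 6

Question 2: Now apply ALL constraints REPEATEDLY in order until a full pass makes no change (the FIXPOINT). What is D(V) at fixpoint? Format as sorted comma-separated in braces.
Answer: {2,3,5,6,7,8}

Derivation:
pass 0 (initial): D(V)={2,3,5,6,7,8}
pass 1: no change
Fixpoint after 1 passes: D(V) = {2,3,5,6,7,8}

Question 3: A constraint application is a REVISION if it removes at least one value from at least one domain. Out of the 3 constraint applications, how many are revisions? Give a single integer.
Constraint 1 (X != U) on D(X)={1,5,8} D(U)={1,2,3,5,7,8}: no change => not a revision
Constraint 2 (U != X) on D(U)={1,2,3,5,7,8} D(X)={1,5,8}: no change => not a revision
Constraint 3 (U != X) on D(U)={1,2,3,5,7,8} D(X)={1,5,8}: no change => not a revision
Total revisions = 0

Answer: 0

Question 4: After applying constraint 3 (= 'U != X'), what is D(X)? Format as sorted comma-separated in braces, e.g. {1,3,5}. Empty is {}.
Constraint 1 (X != U) on D(X)={1,5,8} D(U)={1,2,3,5,7,8}: no change
Constraint 2 (U != X) on D(U)={1,2,3,5,7,8} D(X)={1,5,8}: no change
Constraint 3 (U != X) on D(U)={1,2,3,5,7,8} D(X)={1,5,8}: no change
So after constraint 3: D(X) = {1,5,8}

Answer: {1,5,8}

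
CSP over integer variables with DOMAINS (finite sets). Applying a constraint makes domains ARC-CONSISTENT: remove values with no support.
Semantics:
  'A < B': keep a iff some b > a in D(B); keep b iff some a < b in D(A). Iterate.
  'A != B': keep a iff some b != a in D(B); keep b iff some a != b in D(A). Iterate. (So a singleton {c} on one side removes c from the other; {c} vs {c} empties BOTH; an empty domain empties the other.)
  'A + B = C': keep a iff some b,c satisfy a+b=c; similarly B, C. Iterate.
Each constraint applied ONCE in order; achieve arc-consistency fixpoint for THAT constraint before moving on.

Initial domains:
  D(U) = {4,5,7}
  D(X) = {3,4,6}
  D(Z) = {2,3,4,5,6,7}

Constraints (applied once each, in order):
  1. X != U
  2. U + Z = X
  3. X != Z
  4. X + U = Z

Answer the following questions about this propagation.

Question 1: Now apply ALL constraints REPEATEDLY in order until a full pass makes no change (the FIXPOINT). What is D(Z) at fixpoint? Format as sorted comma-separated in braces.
pass 0 (initial): D(Z)={2,3,4,5,6,7}
pass 1: U {4,5,7}->{}; X {3,4,6}->{}; Z {2,3,4,5,6,7}->{}
pass 2: no change
Fixpoint after 2 passes: D(Z) = {}

Answer: {}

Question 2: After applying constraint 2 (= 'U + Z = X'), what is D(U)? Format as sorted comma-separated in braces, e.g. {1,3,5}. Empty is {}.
Answer: {4}

Derivation:
Constraint 1 (X != U) on D(X)={3,4,6} D(U)={4,5,7}: no change
Constraint 2 (U + Z = X) on D(U)={4,5,7} D(Z)={2,3,4,5,6,7} D(X)={3,4,6}: U {4,5,7}->{4}; Z {2,3,4,5,6,7}->{2}; X {3,4,6}->{6}
So after constraint 2: D(U) = {4}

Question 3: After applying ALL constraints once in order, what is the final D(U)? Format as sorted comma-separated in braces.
Constraint 1 (X != U) on D(X)={3,4,6} D(U)={4,5,7}: no change
Constraint 2 (U + Z = X) on D(U)={4,5,7} D(Z)={2,3,4,5,6,7} D(X)={3,4,6}: U {4,5,7}->{4}; Z {2,3,4,5,6,7}->{2}; X {3,4,6}->{6}
Constraint 3 (X != Z) on D(X)={6} D(Z)={2}: no change
Constraint 4 (X + U = Z) on D(X)={6} D(U)={4} D(Z)={2}: X {6}->{}; U {4}->{}; Z {2}->{}
So after all 4 constraints: D(U) = {}

Answer: {}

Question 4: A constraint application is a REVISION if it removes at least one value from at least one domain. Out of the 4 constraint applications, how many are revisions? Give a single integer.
Answer: 2

Derivation:
Constraint 1 (X != U) on D(X)={3,4,6} D(U)={4,5,7}: no change => not a revision
Constraint 2 (U + Z = X) on D(U)={4,5,7} D(Z)={2,3,4,5,6,7} D(X)={3,4,6}: U {4,5,7}->{4}; Z {2,3,4,5,6,7}->{2}; X {3,4,6}->{6} => REVISION
Constraint 3 (X != Z) on D(X)={6} D(Z)={2}: no change => not a revision
Constraint 4 (X + U = Z) on D(X)={6} D(U)={4} D(Z)={2}: X {6}->{}; U {4}->{}; Z {2}->{} => REVISION
Total revisions = 2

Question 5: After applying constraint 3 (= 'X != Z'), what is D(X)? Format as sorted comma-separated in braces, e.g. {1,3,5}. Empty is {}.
Answer: {6}

Derivation:
Constraint 1 (X != U) on D(X)={3,4,6} D(U)={4,5,7}: no change
Constraint 2 (U + Z = X) on D(U)={4,5,7} D(Z)={2,3,4,5,6,7} D(X)={3,4,6}: U {4,5,7}->{4}; Z {2,3,4,5,6,7}->{2}; X {3,4,6}->{6}
Constraint 3 (X != Z) on D(X)={6} D(Z)={2}: no change
So after constraint 3: D(X) = {6}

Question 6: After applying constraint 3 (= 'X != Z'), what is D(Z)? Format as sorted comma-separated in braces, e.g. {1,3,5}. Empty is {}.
Constraint 1 (X != U) on D(X)={3,4,6} D(U)={4,5,7}: no change
Constraint 2 (U + Z = X) on D(U)={4,5,7} D(Z)={2,3,4,5,6,7} D(X)={3,4,6}: U {4,5,7}->{4}; Z {2,3,4,5,6,7}->{2}; X {3,4,6}->{6}
Constraint 3 (X != Z) on D(X)={6} D(Z)={2}: no change
So after constraint 3: D(Z) = {2}

Answer: {2}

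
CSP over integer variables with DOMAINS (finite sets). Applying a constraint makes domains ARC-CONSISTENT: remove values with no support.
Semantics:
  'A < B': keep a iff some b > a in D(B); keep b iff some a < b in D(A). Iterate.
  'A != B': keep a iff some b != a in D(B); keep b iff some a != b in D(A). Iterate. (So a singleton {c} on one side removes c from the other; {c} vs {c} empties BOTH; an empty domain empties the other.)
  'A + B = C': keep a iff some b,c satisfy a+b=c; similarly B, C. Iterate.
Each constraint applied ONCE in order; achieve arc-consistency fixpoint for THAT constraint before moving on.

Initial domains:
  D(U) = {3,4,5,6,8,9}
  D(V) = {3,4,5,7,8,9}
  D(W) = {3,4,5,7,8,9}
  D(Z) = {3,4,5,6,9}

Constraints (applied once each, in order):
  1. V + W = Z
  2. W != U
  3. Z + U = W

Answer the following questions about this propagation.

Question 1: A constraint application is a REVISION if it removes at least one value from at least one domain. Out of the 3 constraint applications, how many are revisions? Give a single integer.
Constraint 1 (V + W = Z) on D(V)={3,4,5,7,8,9} D(W)={3,4,5,7,8,9} D(Z)={3,4,5,6,9}: V {3,4,5,7,8,9}->{3,4,5}; W {3,4,5,7,8,9}->{3,4,5}; Z {3,4,5,6,9}->{6,9} => REVISION
Constraint 2 (W != U) on D(W)={3,4,5} D(U)={3,4,5,6,8,9}: no change => not a revision
Constraint 3 (Z + U = W) on D(Z)={6,9} D(U)={3,4,5,6,8,9} D(W)={3,4,5}: Z {6,9}->{}; U {3,4,5,6,8,9}->{}; W {3,4,5}->{} => REVISION
Total revisions = 2

Answer: 2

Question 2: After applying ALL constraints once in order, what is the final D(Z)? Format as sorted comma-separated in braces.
Constraint 1 (V + W = Z) on D(V)={3,4,5,7,8,9} D(W)={3,4,5,7,8,9} D(Z)={3,4,5,6,9}: V {3,4,5,7,8,9}->{3,4,5}; W {3,4,5,7,8,9}->{3,4,5}; Z {3,4,5,6,9}->{6,9}
Constraint 2 (W != U) on D(W)={3,4,5} D(U)={3,4,5,6,8,9}: no change
Constraint 3 (Z + U = W) on D(Z)={6,9} D(U)={3,4,5,6,8,9} D(W)={3,4,5}: Z {6,9}->{}; U {3,4,5,6,8,9}->{}; W {3,4,5}->{}
So after all 3 constraints: D(Z) = {}

Answer: {}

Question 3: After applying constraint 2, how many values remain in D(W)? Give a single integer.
Constraint 1 (V + W = Z) on D(V)={3,4,5,7,8,9} D(W)={3,4,5,7,8,9} D(Z)={3,4,5,6,9}: V {3,4,5,7,8,9}->{3,4,5}; W {3,4,5,7,8,9}->{3,4,5}; Z {3,4,5,6,9}->{6,9}
Constraint 2 (W != U) on D(W)={3,4,5} D(U)={3,4,5,6,8,9}: no change
So after constraint 2: D(W)={3,4,5}, size = 3

Answer: 3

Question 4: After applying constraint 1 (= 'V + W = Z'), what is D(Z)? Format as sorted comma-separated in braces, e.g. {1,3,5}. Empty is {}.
Answer: {6,9}

Derivation:
Constraint 1 (V + W = Z) on D(V)={3,4,5,7,8,9} D(W)={3,4,5,7,8,9} D(Z)={3,4,5,6,9}: V {3,4,5,7,8,9}->{3,4,5}; W {3,4,5,7,8,9}->{3,4,5}; Z {3,4,5,6,9}->{6,9}
So after constraint 1: D(Z) = {6,9}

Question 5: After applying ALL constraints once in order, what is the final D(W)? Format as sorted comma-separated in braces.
Constraint 1 (V + W = Z) on D(V)={3,4,5,7,8,9} D(W)={3,4,5,7,8,9} D(Z)={3,4,5,6,9}: V {3,4,5,7,8,9}->{3,4,5}; W {3,4,5,7,8,9}->{3,4,5}; Z {3,4,5,6,9}->{6,9}
Constraint 2 (W != U) on D(W)={3,4,5} D(U)={3,4,5,6,8,9}: no change
Constraint 3 (Z + U = W) on D(Z)={6,9} D(U)={3,4,5,6,8,9} D(W)={3,4,5}: Z {6,9}->{}; U {3,4,5,6,8,9}->{}; W {3,4,5}->{}
So after all 3 constraints: D(W) = {}

Answer: {}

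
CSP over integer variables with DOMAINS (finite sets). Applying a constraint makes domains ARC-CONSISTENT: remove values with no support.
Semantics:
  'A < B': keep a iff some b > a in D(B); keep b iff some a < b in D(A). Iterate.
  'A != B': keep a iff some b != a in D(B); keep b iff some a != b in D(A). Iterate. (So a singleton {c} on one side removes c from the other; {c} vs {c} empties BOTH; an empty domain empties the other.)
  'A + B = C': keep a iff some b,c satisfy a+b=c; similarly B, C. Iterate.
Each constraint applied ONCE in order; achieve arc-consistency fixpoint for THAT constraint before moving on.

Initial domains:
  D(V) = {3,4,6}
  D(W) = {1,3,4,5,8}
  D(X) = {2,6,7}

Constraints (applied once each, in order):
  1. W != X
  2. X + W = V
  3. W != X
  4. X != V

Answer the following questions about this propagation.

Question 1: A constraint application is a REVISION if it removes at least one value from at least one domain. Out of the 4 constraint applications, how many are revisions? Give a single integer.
Constraint 1 (W != X) on D(W)={1,3,4,5,8} D(X)={2,6,7}: no change => not a revision
Constraint 2 (X + W = V) on D(X)={2,6,7} D(W)={1,3,4,5,8} D(V)={3,4,6}: X {2,6,7}->{2}; W {1,3,4,5,8}->{1,4}; V {3,4,6}->{3,6} => REVISION
Constraint 3 (W != X) on D(W)={1,4} D(X)={2}: no change => not a revision
Constraint 4 (X != V) on D(X)={2} D(V)={3,6}: no change => not a revision
Total revisions = 1

Answer: 1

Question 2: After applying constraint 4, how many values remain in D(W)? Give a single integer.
Answer: 2

Derivation:
Constraint 1 (W != X) on D(W)={1,3,4,5,8} D(X)={2,6,7}: no change
Constraint 2 (X + W = V) on D(X)={2,6,7} D(W)={1,3,4,5,8} D(V)={3,4,6}: X {2,6,7}->{2}; W {1,3,4,5,8}->{1,4}; V {3,4,6}->{3,6}
Constraint 3 (W != X) on D(W)={1,4} D(X)={2}: no change
Constraint 4 (X != V) on D(X)={2} D(V)={3,6}: no change
So after constraint 4: D(W)={1,4}, size = 2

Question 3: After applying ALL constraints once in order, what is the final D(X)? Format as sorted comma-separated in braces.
Constraint 1 (W != X) on D(W)={1,3,4,5,8} D(X)={2,6,7}: no change
Constraint 2 (X + W = V) on D(X)={2,6,7} D(W)={1,3,4,5,8} D(V)={3,4,6}: X {2,6,7}->{2}; W {1,3,4,5,8}->{1,4}; V {3,4,6}->{3,6}
Constraint 3 (W != X) on D(W)={1,4} D(X)={2}: no change
Constraint 4 (X != V) on D(X)={2} D(V)={3,6}: no change
So after all 4 constraints: D(X) = {2}

Answer: {2}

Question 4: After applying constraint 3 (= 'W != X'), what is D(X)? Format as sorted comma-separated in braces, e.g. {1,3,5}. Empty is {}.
Constraint 1 (W != X) on D(W)={1,3,4,5,8} D(X)={2,6,7}: no change
Constraint 2 (X + W = V) on D(X)={2,6,7} D(W)={1,3,4,5,8} D(V)={3,4,6}: X {2,6,7}->{2}; W {1,3,4,5,8}->{1,4}; V {3,4,6}->{3,6}
Constraint 3 (W != X) on D(W)={1,4} D(X)={2}: no change
So after constraint 3: D(X) = {2}

Answer: {2}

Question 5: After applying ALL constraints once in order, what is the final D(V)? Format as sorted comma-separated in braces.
Answer: {3,6}

Derivation:
Constraint 1 (W != X) on D(W)={1,3,4,5,8} D(X)={2,6,7}: no change
Constraint 2 (X + W = V) on D(X)={2,6,7} D(W)={1,3,4,5,8} D(V)={3,4,6}: X {2,6,7}->{2}; W {1,3,4,5,8}->{1,4}; V {3,4,6}->{3,6}
Constraint 3 (W != X) on D(W)={1,4} D(X)={2}: no change
Constraint 4 (X != V) on D(X)={2} D(V)={3,6}: no change
So after all 4 constraints: D(V) = {3,6}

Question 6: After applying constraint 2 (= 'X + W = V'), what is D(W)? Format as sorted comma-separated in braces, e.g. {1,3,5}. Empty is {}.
Constraint 1 (W != X) on D(W)={1,3,4,5,8} D(X)={2,6,7}: no change
Constraint 2 (X + W = V) on D(X)={2,6,7} D(W)={1,3,4,5,8} D(V)={3,4,6}: X {2,6,7}->{2}; W {1,3,4,5,8}->{1,4}; V {3,4,6}->{3,6}
So after constraint 2: D(W) = {1,4}

Answer: {1,4}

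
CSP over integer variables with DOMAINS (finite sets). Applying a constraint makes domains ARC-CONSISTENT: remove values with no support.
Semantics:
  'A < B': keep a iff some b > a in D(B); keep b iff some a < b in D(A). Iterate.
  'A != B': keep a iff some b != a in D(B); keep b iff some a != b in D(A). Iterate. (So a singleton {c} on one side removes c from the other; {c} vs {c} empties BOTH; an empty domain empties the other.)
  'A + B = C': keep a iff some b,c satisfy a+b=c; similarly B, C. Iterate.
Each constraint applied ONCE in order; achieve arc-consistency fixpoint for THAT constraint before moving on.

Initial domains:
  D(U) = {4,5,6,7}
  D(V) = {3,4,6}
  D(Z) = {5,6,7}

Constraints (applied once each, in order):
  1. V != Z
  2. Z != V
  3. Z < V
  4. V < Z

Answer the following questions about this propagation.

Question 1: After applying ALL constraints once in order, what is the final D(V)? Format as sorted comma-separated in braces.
Answer: {}

Derivation:
Constraint 1 (V != Z) on D(V)={3,4,6} D(Z)={5,6,7}: no change
Constraint 2 (Z != V) on D(Z)={5,6,7} D(V)={3,4,6}: no change
Constraint 3 (Z < V) on D(Z)={5,6,7} D(V)={3,4,6}: Z {5,6,7}->{5}; V {3,4,6}->{6}
Constraint 4 (V < Z) on D(V)={6} D(Z)={5}: V {6}->{}; Z {5}->{}
So after all 4 constraints: D(V) = {}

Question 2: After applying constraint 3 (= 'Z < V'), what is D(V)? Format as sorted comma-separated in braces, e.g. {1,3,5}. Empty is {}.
Constraint 1 (V != Z) on D(V)={3,4,6} D(Z)={5,6,7}: no change
Constraint 2 (Z != V) on D(Z)={5,6,7} D(V)={3,4,6}: no change
Constraint 3 (Z < V) on D(Z)={5,6,7} D(V)={3,4,6}: Z {5,6,7}->{5}; V {3,4,6}->{6}
So after constraint 3: D(V) = {6}

Answer: {6}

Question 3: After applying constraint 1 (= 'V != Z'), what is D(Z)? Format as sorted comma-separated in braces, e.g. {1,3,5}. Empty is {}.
Answer: {5,6,7}

Derivation:
Constraint 1 (V != Z) on D(V)={3,4,6} D(Z)={5,6,7}: no change
So after constraint 1: D(Z) = {5,6,7}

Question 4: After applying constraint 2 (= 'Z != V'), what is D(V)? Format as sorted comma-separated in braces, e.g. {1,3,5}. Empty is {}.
Answer: {3,4,6}

Derivation:
Constraint 1 (V != Z) on D(V)={3,4,6} D(Z)={5,6,7}: no change
Constraint 2 (Z != V) on D(Z)={5,6,7} D(V)={3,4,6}: no change
So after constraint 2: D(V) = {3,4,6}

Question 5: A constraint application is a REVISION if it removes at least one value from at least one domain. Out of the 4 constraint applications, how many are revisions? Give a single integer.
Constraint 1 (V != Z) on D(V)={3,4,6} D(Z)={5,6,7}: no change => not a revision
Constraint 2 (Z != V) on D(Z)={5,6,7} D(V)={3,4,6}: no change => not a revision
Constraint 3 (Z < V) on D(Z)={5,6,7} D(V)={3,4,6}: Z {5,6,7}->{5}; V {3,4,6}->{6} => REVISION
Constraint 4 (V < Z) on D(V)={6} D(Z)={5}: V {6}->{}; Z {5}->{} => REVISION
Total revisions = 2

Answer: 2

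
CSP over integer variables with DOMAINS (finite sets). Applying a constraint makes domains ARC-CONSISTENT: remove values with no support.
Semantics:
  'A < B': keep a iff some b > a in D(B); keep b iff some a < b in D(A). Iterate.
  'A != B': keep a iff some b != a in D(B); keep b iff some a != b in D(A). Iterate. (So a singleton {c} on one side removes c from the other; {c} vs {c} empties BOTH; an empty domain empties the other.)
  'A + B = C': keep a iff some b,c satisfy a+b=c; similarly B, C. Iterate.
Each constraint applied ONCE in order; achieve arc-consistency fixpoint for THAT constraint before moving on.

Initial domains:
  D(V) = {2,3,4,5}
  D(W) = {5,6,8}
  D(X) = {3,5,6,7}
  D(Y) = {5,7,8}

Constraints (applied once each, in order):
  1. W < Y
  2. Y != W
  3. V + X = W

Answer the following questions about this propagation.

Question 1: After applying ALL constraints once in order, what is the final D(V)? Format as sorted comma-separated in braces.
Answer: {2,3}

Derivation:
Constraint 1 (W < Y) on D(W)={5,6,8} D(Y)={5,7,8}: W {5,6,8}->{5,6}; Y {5,7,8}->{7,8}
Constraint 2 (Y != W) on D(Y)={7,8} D(W)={5,6}: no change
Constraint 3 (V + X = W) on D(V)={2,3,4,5} D(X)={3,5,6,7} D(W)={5,6}: V {2,3,4,5}->{2,3}; X {3,5,6,7}->{3}
So after all 3 constraints: D(V) = {2,3}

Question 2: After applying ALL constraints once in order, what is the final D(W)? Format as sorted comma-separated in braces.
Constraint 1 (W < Y) on D(W)={5,6,8} D(Y)={5,7,8}: W {5,6,8}->{5,6}; Y {5,7,8}->{7,8}
Constraint 2 (Y != W) on D(Y)={7,8} D(W)={5,6}: no change
Constraint 3 (V + X = W) on D(V)={2,3,4,5} D(X)={3,5,6,7} D(W)={5,6}: V {2,3,4,5}->{2,3}; X {3,5,6,7}->{3}
So after all 3 constraints: D(W) = {5,6}

Answer: {5,6}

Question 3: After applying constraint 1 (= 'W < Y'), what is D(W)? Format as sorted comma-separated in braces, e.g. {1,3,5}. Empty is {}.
Constraint 1 (W < Y) on D(W)={5,6,8} D(Y)={5,7,8}: W {5,6,8}->{5,6}; Y {5,7,8}->{7,8}
So after constraint 1: D(W) = {5,6}

Answer: {5,6}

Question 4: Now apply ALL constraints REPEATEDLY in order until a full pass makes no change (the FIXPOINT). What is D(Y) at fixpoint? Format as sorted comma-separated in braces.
Answer: {7,8}

Derivation:
pass 0 (initial): D(Y)={5,7,8}
pass 1: V {2,3,4,5}->{2,3}; W {5,6,8}->{5,6}; X {3,5,6,7}->{3}; Y {5,7,8}->{7,8}
pass 2: no change
Fixpoint after 2 passes: D(Y) = {7,8}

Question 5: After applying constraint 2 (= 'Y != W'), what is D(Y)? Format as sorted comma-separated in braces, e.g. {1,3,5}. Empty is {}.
Answer: {7,8}

Derivation:
Constraint 1 (W < Y) on D(W)={5,6,8} D(Y)={5,7,8}: W {5,6,8}->{5,6}; Y {5,7,8}->{7,8}
Constraint 2 (Y != W) on D(Y)={7,8} D(W)={5,6}: no change
So after constraint 2: D(Y) = {7,8}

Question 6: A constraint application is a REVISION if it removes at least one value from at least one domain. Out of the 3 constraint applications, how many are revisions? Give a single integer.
Constraint 1 (W < Y) on D(W)={5,6,8} D(Y)={5,7,8}: W {5,6,8}->{5,6}; Y {5,7,8}->{7,8} => REVISION
Constraint 2 (Y != W) on D(Y)={7,8} D(W)={5,6}: no change => not a revision
Constraint 3 (V + X = W) on D(V)={2,3,4,5} D(X)={3,5,6,7} D(W)={5,6}: V {2,3,4,5}->{2,3}; X {3,5,6,7}->{3} => REVISION
Total revisions = 2

Answer: 2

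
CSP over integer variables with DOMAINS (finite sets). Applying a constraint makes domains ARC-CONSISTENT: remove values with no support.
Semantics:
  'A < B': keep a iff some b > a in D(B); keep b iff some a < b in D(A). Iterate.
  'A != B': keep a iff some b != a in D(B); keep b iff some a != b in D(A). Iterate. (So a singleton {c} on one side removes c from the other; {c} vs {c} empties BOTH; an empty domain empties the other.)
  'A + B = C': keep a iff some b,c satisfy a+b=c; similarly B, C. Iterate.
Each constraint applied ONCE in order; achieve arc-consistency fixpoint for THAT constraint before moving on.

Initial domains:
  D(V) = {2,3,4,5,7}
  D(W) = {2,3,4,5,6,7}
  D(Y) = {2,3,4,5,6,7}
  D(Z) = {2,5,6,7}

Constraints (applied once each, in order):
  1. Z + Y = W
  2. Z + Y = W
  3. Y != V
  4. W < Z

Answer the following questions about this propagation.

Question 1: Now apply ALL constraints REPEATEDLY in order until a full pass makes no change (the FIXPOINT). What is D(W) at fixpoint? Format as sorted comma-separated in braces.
pass 0 (initial): D(W)={2,3,4,5,6,7}
pass 1: W {2,3,4,5,6,7}->{4}; Y {2,3,4,5,6,7}->{2,3,4,5}; Z {2,5,6,7}->{5}
pass 2: V {2,3,4,5,7}->{}; W {4}->{}; Y {2,3,4,5}->{}; Z {5}->{}
pass 3: no change
Fixpoint after 3 passes: D(W) = {}

Answer: {}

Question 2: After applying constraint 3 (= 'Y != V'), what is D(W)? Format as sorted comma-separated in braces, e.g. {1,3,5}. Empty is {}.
Answer: {4,5,6,7}

Derivation:
Constraint 1 (Z + Y = W) on D(Z)={2,5,6,7} D(Y)={2,3,4,5,6,7} D(W)={2,3,4,5,6,7}: Z {2,5,6,7}->{2,5}; Y {2,3,4,5,6,7}->{2,3,4,5}; W {2,3,4,5,6,7}->{4,5,6,7}
Constraint 2 (Z + Y = W) on D(Z)={2,5} D(Y)={2,3,4,5} D(W)={4,5,6,7}: no change
Constraint 3 (Y != V) on D(Y)={2,3,4,5} D(V)={2,3,4,5,7}: no change
So after constraint 3: D(W) = {4,5,6,7}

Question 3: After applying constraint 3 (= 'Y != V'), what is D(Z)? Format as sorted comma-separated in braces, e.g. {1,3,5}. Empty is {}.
Constraint 1 (Z + Y = W) on D(Z)={2,5,6,7} D(Y)={2,3,4,5,6,7} D(W)={2,3,4,5,6,7}: Z {2,5,6,7}->{2,5}; Y {2,3,4,5,6,7}->{2,3,4,5}; W {2,3,4,5,6,7}->{4,5,6,7}
Constraint 2 (Z + Y = W) on D(Z)={2,5} D(Y)={2,3,4,5} D(W)={4,5,6,7}: no change
Constraint 3 (Y != V) on D(Y)={2,3,4,5} D(V)={2,3,4,5,7}: no change
So after constraint 3: D(Z) = {2,5}

Answer: {2,5}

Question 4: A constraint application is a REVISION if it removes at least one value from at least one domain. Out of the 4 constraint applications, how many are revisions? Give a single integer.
Answer: 2

Derivation:
Constraint 1 (Z + Y = W) on D(Z)={2,5,6,7} D(Y)={2,3,4,5,6,7} D(W)={2,3,4,5,6,7}: Z {2,5,6,7}->{2,5}; Y {2,3,4,5,6,7}->{2,3,4,5}; W {2,3,4,5,6,7}->{4,5,6,7} => REVISION
Constraint 2 (Z + Y = W) on D(Z)={2,5} D(Y)={2,3,4,5} D(W)={4,5,6,7}: no change => not a revision
Constraint 3 (Y != V) on D(Y)={2,3,4,5} D(V)={2,3,4,5,7}: no change => not a revision
Constraint 4 (W < Z) on D(W)={4,5,6,7} D(Z)={2,5}: W {4,5,6,7}->{4}; Z {2,5}->{5} => REVISION
Total revisions = 2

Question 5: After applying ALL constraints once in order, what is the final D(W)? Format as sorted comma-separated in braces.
Constraint 1 (Z + Y = W) on D(Z)={2,5,6,7} D(Y)={2,3,4,5,6,7} D(W)={2,3,4,5,6,7}: Z {2,5,6,7}->{2,5}; Y {2,3,4,5,6,7}->{2,3,4,5}; W {2,3,4,5,6,7}->{4,5,6,7}
Constraint 2 (Z + Y = W) on D(Z)={2,5} D(Y)={2,3,4,5} D(W)={4,5,6,7}: no change
Constraint 3 (Y != V) on D(Y)={2,3,4,5} D(V)={2,3,4,5,7}: no change
Constraint 4 (W < Z) on D(W)={4,5,6,7} D(Z)={2,5}: W {4,5,6,7}->{4}; Z {2,5}->{5}
So after all 4 constraints: D(W) = {4}

Answer: {4}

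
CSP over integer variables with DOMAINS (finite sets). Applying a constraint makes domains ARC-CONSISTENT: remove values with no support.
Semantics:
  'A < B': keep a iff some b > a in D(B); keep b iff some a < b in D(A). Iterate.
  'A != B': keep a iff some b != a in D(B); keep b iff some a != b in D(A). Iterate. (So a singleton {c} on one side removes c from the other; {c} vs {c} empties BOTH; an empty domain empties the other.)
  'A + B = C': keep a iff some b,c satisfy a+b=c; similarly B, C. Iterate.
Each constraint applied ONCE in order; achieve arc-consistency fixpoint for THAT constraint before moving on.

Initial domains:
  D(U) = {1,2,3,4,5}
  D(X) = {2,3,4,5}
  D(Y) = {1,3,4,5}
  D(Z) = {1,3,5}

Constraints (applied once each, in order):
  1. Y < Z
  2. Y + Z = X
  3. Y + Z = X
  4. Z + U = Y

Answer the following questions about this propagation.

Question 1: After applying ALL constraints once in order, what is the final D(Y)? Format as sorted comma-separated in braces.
Constraint 1 (Y < Z) on D(Y)={1,3,4,5} D(Z)={1,3,5}: Y {1,3,4,5}->{1,3,4}; Z {1,3,5}->{3,5}
Constraint 2 (Y + Z = X) on D(Y)={1,3,4} D(Z)={3,5} D(X)={2,3,4,5}: Y {1,3,4}->{1}; Z {3,5}->{3}; X {2,3,4,5}->{4}
Constraint 3 (Y + Z = X) on D(Y)={1} D(Z)={3} D(X)={4}: no change
Constraint 4 (Z + U = Y) on D(Z)={3} D(U)={1,2,3,4,5} D(Y)={1}: Z {3}->{}; U {1,2,3,4,5}->{}; Y {1}->{}
So after all 4 constraints: D(Y) = {}

Answer: {}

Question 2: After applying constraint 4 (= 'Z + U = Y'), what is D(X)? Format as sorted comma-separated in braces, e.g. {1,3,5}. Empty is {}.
Constraint 1 (Y < Z) on D(Y)={1,3,4,5} D(Z)={1,3,5}: Y {1,3,4,5}->{1,3,4}; Z {1,3,5}->{3,5}
Constraint 2 (Y + Z = X) on D(Y)={1,3,4} D(Z)={3,5} D(X)={2,3,4,5}: Y {1,3,4}->{1}; Z {3,5}->{3}; X {2,3,4,5}->{4}
Constraint 3 (Y + Z = X) on D(Y)={1} D(Z)={3} D(X)={4}: no change
Constraint 4 (Z + U = Y) on D(Z)={3} D(U)={1,2,3,4,5} D(Y)={1}: Z {3}->{}; U {1,2,3,4,5}->{}; Y {1}->{}
So after constraint 4: D(X) = {4}

Answer: {4}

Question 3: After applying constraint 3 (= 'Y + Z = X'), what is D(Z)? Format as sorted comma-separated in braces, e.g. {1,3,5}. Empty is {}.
Constraint 1 (Y < Z) on D(Y)={1,3,4,5} D(Z)={1,3,5}: Y {1,3,4,5}->{1,3,4}; Z {1,3,5}->{3,5}
Constraint 2 (Y + Z = X) on D(Y)={1,3,4} D(Z)={3,5} D(X)={2,3,4,5}: Y {1,3,4}->{1}; Z {3,5}->{3}; X {2,3,4,5}->{4}
Constraint 3 (Y + Z = X) on D(Y)={1} D(Z)={3} D(X)={4}: no change
So after constraint 3: D(Z) = {3}

Answer: {3}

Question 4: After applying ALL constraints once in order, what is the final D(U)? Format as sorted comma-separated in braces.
Answer: {}

Derivation:
Constraint 1 (Y < Z) on D(Y)={1,3,4,5} D(Z)={1,3,5}: Y {1,3,4,5}->{1,3,4}; Z {1,3,5}->{3,5}
Constraint 2 (Y + Z = X) on D(Y)={1,3,4} D(Z)={3,5} D(X)={2,3,4,5}: Y {1,3,4}->{1}; Z {3,5}->{3}; X {2,3,4,5}->{4}
Constraint 3 (Y + Z = X) on D(Y)={1} D(Z)={3} D(X)={4}: no change
Constraint 4 (Z + U = Y) on D(Z)={3} D(U)={1,2,3,4,5} D(Y)={1}: Z {3}->{}; U {1,2,3,4,5}->{}; Y {1}->{}
So after all 4 constraints: D(U) = {}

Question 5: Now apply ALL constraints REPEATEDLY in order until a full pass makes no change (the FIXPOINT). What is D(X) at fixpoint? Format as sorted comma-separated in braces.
Answer: {}

Derivation:
pass 0 (initial): D(X)={2,3,4,5}
pass 1: U {1,2,3,4,5}->{}; X {2,3,4,5}->{4}; Y {1,3,4,5}->{}; Z {1,3,5}->{}
pass 2: X {4}->{}
pass 3: no change
Fixpoint after 3 passes: D(X) = {}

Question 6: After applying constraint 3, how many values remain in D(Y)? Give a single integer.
Answer: 1

Derivation:
Constraint 1 (Y < Z) on D(Y)={1,3,4,5} D(Z)={1,3,5}: Y {1,3,4,5}->{1,3,4}; Z {1,3,5}->{3,5}
Constraint 2 (Y + Z = X) on D(Y)={1,3,4} D(Z)={3,5} D(X)={2,3,4,5}: Y {1,3,4}->{1}; Z {3,5}->{3}; X {2,3,4,5}->{4}
Constraint 3 (Y + Z = X) on D(Y)={1} D(Z)={3} D(X)={4}: no change
So after constraint 3: D(Y)={1}, size = 1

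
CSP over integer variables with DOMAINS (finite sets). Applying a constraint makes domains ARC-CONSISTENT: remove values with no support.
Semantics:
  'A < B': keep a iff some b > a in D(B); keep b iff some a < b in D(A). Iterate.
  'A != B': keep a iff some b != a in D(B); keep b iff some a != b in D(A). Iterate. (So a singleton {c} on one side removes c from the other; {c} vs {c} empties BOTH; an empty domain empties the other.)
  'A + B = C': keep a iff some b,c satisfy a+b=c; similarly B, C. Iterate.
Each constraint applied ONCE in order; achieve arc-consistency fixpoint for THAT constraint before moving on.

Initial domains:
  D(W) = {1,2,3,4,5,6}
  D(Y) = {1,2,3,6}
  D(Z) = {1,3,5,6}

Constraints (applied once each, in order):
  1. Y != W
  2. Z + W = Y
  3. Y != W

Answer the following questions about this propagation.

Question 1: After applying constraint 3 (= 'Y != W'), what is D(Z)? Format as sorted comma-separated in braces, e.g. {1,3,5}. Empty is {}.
Constraint 1 (Y != W) on D(Y)={1,2,3,6} D(W)={1,2,3,4,5,6}: no change
Constraint 2 (Z + W = Y) on D(Z)={1,3,5,6} D(W)={1,2,3,4,5,6} D(Y)={1,2,3,6}: Z {1,3,5,6}->{1,3,5}; W {1,2,3,4,5,6}->{1,2,3,5}; Y {1,2,3,6}->{2,3,6}
Constraint 3 (Y != W) on D(Y)={2,3,6} D(W)={1,2,3,5}: no change
So after constraint 3: D(Z) = {1,3,5}

Answer: {1,3,5}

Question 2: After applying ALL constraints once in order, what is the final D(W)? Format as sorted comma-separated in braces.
Answer: {1,2,3,5}

Derivation:
Constraint 1 (Y != W) on D(Y)={1,2,3,6} D(W)={1,2,3,4,5,6}: no change
Constraint 2 (Z + W = Y) on D(Z)={1,3,5,6} D(W)={1,2,3,4,5,6} D(Y)={1,2,3,6}: Z {1,3,5,6}->{1,3,5}; W {1,2,3,4,5,6}->{1,2,3,5}; Y {1,2,3,6}->{2,3,6}
Constraint 3 (Y != W) on D(Y)={2,3,6} D(W)={1,2,3,5}: no change
So after all 3 constraints: D(W) = {1,2,3,5}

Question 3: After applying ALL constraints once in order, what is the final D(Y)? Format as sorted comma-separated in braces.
Answer: {2,3,6}

Derivation:
Constraint 1 (Y != W) on D(Y)={1,2,3,6} D(W)={1,2,3,4,5,6}: no change
Constraint 2 (Z + W = Y) on D(Z)={1,3,5,6} D(W)={1,2,3,4,5,6} D(Y)={1,2,3,6}: Z {1,3,5,6}->{1,3,5}; W {1,2,3,4,5,6}->{1,2,3,5}; Y {1,2,3,6}->{2,3,6}
Constraint 3 (Y != W) on D(Y)={2,3,6} D(W)={1,2,3,5}: no change
So after all 3 constraints: D(Y) = {2,3,6}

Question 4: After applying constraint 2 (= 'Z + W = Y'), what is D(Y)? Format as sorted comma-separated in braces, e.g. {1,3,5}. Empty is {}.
Answer: {2,3,6}

Derivation:
Constraint 1 (Y != W) on D(Y)={1,2,3,6} D(W)={1,2,3,4,5,6}: no change
Constraint 2 (Z + W = Y) on D(Z)={1,3,5,6} D(W)={1,2,3,4,5,6} D(Y)={1,2,3,6}: Z {1,3,5,6}->{1,3,5}; W {1,2,3,4,5,6}->{1,2,3,5}; Y {1,2,3,6}->{2,3,6}
So after constraint 2: D(Y) = {2,3,6}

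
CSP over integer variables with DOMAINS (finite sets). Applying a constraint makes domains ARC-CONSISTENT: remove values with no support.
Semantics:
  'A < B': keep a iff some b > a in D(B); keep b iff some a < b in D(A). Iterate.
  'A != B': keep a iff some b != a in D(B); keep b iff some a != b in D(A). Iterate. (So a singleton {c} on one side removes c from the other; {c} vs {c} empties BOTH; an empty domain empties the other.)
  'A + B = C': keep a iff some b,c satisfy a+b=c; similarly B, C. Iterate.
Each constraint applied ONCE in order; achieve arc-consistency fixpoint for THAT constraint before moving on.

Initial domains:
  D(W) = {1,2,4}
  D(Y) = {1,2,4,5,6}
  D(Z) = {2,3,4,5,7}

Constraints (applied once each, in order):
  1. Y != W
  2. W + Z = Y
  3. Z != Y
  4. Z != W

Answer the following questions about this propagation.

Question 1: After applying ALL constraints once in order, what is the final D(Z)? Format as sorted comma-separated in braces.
Answer: {2,3,4,5}

Derivation:
Constraint 1 (Y != W) on D(Y)={1,2,4,5,6} D(W)={1,2,4}: no change
Constraint 2 (W + Z = Y) on D(W)={1,2,4} D(Z)={2,3,4,5,7} D(Y)={1,2,4,5,6}: Z {2,3,4,5,7}->{2,3,4,5}; Y {1,2,4,5,6}->{4,5,6}
Constraint 3 (Z != Y) on D(Z)={2,3,4,5} D(Y)={4,5,6}: no change
Constraint 4 (Z != W) on D(Z)={2,3,4,5} D(W)={1,2,4}: no change
So after all 4 constraints: D(Z) = {2,3,4,5}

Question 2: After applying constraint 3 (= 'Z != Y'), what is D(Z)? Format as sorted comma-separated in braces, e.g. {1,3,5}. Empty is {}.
Answer: {2,3,4,5}

Derivation:
Constraint 1 (Y != W) on D(Y)={1,2,4,5,6} D(W)={1,2,4}: no change
Constraint 2 (W + Z = Y) on D(W)={1,2,4} D(Z)={2,3,4,5,7} D(Y)={1,2,4,5,6}: Z {2,3,4,5,7}->{2,3,4,5}; Y {1,2,4,5,6}->{4,5,6}
Constraint 3 (Z != Y) on D(Z)={2,3,4,5} D(Y)={4,5,6}: no change
So after constraint 3: D(Z) = {2,3,4,5}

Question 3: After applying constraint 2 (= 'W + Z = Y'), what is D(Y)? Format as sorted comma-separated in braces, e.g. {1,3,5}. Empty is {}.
Constraint 1 (Y != W) on D(Y)={1,2,4,5,6} D(W)={1,2,4}: no change
Constraint 2 (W + Z = Y) on D(W)={1,2,4} D(Z)={2,3,4,5,7} D(Y)={1,2,4,5,6}: Z {2,3,4,5,7}->{2,3,4,5}; Y {1,2,4,5,6}->{4,5,6}
So after constraint 2: D(Y) = {4,5,6}

Answer: {4,5,6}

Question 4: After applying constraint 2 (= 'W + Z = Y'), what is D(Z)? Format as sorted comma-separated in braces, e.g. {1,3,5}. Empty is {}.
Answer: {2,3,4,5}

Derivation:
Constraint 1 (Y != W) on D(Y)={1,2,4,5,6} D(W)={1,2,4}: no change
Constraint 2 (W + Z = Y) on D(W)={1,2,4} D(Z)={2,3,4,5,7} D(Y)={1,2,4,5,6}: Z {2,3,4,5,7}->{2,3,4,5}; Y {1,2,4,5,6}->{4,5,6}
So after constraint 2: D(Z) = {2,3,4,5}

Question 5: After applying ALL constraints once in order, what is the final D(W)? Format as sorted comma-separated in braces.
Answer: {1,2,4}

Derivation:
Constraint 1 (Y != W) on D(Y)={1,2,4,5,6} D(W)={1,2,4}: no change
Constraint 2 (W + Z = Y) on D(W)={1,2,4} D(Z)={2,3,4,5,7} D(Y)={1,2,4,5,6}: Z {2,3,4,5,7}->{2,3,4,5}; Y {1,2,4,5,6}->{4,5,6}
Constraint 3 (Z != Y) on D(Z)={2,3,4,5} D(Y)={4,5,6}: no change
Constraint 4 (Z != W) on D(Z)={2,3,4,5} D(W)={1,2,4}: no change
So after all 4 constraints: D(W) = {1,2,4}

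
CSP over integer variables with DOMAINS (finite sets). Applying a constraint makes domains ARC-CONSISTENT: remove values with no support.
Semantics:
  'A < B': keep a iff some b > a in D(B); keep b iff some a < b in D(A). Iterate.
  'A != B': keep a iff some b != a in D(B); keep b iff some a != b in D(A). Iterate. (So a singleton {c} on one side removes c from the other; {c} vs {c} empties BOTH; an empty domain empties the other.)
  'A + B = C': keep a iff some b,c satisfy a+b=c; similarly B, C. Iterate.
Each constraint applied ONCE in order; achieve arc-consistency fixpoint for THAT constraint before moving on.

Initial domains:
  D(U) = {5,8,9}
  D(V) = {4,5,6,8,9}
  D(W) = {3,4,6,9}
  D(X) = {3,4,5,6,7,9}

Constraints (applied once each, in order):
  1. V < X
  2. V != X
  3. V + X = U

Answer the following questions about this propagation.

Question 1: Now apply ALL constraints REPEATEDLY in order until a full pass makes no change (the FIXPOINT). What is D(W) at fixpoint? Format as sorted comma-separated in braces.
pass 0 (initial): D(W)={3,4,6,9}
pass 1: U {5,8,9}->{9}; V {4,5,6,8,9}->{4}; X {3,4,5,6,7,9}->{5}
pass 2: no change
Fixpoint after 2 passes: D(W) = {3,4,6,9}

Answer: {3,4,6,9}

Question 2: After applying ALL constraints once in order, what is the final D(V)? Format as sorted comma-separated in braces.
Answer: {4}

Derivation:
Constraint 1 (V < X) on D(V)={4,5,6,8,9} D(X)={3,4,5,6,7,9}: V {4,5,6,8,9}->{4,5,6,8}; X {3,4,5,6,7,9}->{5,6,7,9}
Constraint 2 (V != X) on D(V)={4,5,6,8} D(X)={5,6,7,9}: no change
Constraint 3 (V + X = U) on D(V)={4,5,6,8} D(X)={5,6,7,9} D(U)={5,8,9}: V {4,5,6,8}->{4}; X {5,6,7,9}->{5}; U {5,8,9}->{9}
So after all 3 constraints: D(V) = {4}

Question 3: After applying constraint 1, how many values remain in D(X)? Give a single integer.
Constraint 1 (V < X) on D(V)={4,5,6,8,9} D(X)={3,4,5,6,7,9}: V {4,5,6,8,9}->{4,5,6,8}; X {3,4,5,6,7,9}->{5,6,7,9}
So after constraint 1: D(X)={5,6,7,9}, size = 4

Answer: 4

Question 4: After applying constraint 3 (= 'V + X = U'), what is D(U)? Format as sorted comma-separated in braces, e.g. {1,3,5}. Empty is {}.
Answer: {9}

Derivation:
Constraint 1 (V < X) on D(V)={4,5,6,8,9} D(X)={3,4,5,6,7,9}: V {4,5,6,8,9}->{4,5,6,8}; X {3,4,5,6,7,9}->{5,6,7,9}
Constraint 2 (V != X) on D(V)={4,5,6,8} D(X)={5,6,7,9}: no change
Constraint 3 (V + X = U) on D(V)={4,5,6,8} D(X)={5,6,7,9} D(U)={5,8,9}: V {4,5,6,8}->{4}; X {5,6,7,9}->{5}; U {5,8,9}->{9}
So after constraint 3: D(U) = {9}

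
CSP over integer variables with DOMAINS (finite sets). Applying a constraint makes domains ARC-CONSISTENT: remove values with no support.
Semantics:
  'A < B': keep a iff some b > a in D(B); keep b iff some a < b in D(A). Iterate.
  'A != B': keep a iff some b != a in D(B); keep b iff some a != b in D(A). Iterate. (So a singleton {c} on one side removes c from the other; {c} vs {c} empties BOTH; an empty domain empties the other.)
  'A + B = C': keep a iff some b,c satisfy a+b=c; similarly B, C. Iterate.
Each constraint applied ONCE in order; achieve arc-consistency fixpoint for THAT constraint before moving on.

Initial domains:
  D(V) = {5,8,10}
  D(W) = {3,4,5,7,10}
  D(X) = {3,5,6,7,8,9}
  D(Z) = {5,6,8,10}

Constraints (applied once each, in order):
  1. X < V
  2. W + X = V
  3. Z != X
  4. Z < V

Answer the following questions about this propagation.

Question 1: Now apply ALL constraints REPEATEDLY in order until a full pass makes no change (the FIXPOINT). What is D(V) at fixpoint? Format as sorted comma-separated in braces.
Answer: {8,10}

Derivation:
pass 0 (initial): D(V)={5,8,10}
pass 1: V {5,8,10}->{8,10}; W {3,4,5,7,10}->{3,4,5,7}; X {3,5,6,7,8,9}->{3,5,6,7}; Z {5,6,8,10}->{5,6,8}
pass 2: no change
Fixpoint after 2 passes: D(V) = {8,10}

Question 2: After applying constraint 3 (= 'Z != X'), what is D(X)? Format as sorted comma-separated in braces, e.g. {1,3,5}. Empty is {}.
Constraint 1 (X < V) on D(X)={3,5,6,7,8,9} D(V)={5,8,10}: no change
Constraint 2 (W + X = V) on D(W)={3,4,5,7,10} D(X)={3,5,6,7,8,9} D(V)={5,8,10}: W {3,4,5,7,10}->{3,4,5,7}; X {3,5,6,7,8,9}->{3,5,6,7}; V {5,8,10}->{8,10}
Constraint 3 (Z != X) on D(Z)={5,6,8,10} D(X)={3,5,6,7}: no change
So after constraint 3: D(X) = {3,5,6,7}

Answer: {3,5,6,7}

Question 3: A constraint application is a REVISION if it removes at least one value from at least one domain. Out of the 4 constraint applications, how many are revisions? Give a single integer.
Constraint 1 (X < V) on D(X)={3,5,6,7,8,9} D(V)={5,8,10}: no change => not a revision
Constraint 2 (W + X = V) on D(W)={3,4,5,7,10} D(X)={3,5,6,7,8,9} D(V)={5,8,10}: W {3,4,5,7,10}->{3,4,5,7}; X {3,5,6,7,8,9}->{3,5,6,7}; V {5,8,10}->{8,10} => REVISION
Constraint 3 (Z != X) on D(Z)={5,6,8,10} D(X)={3,5,6,7}: no change => not a revision
Constraint 4 (Z < V) on D(Z)={5,6,8,10} D(V)={8,10}: Z {5,6,8,10}->{5,6,8} => REVISION
Total revisions = 2

Answer: 2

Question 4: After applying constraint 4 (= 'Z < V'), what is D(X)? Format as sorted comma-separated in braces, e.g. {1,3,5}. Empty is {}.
Constraint 1 (X < V) on D(X)={3,5,6,7,8,9} D(V)={5,8,10}: no change
Constraint 2 (W + X = V) on D(W)={3,4,5,7,10} D(X)={3,5,6,7,8,9} D(V)={5,8,10}: W {3,4,5,7,10}->{3,4,5,7}; X {3,5,6,7,8,9}->{3,5,6,7}; V {5,8,10}->{8,10}
Constraint 3 (Z != X) on D(Z)={5,6,8,10} D(X)={3,5,6,7}: no change
Constraint 4 (Z < V) on D(Z)={5,6,8,10} D(V)={8,10}: Z {5,6,8,10}->{5,6,8}
So after constraint 4: D(X) = {3,5,6,7}

Answer: {3,5,6,7}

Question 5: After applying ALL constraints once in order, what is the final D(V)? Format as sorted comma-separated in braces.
Answer: {8,10}

Derivation:
Constraint 1 (X < V) on D(X)={3,5,6,7,8,9} D(V)={5,8,10}: no change
Constraint 2 (W + X = V) on D(W)={3,4,5,7,10} D(X)={3,5,6,7,8,9} D(V)={5,8,10}: W {3,4,5,7,10}->{3,4,5,7}; X {3,5,6,7,8,9}->{3,5,6,7}; V {5,8,10}->{8,10}
Constraint 3 (Z != X) on D(Z)={5,6,8,10} D(X)={3,5,6,7}: no change
Constraint 4 (Z < V) on D(Z)={5,6,8,10} D(V)={8,10}: Z {5,6,8,10}->{5,6,8}
So after all 4 constraints: D(V) = {8,10}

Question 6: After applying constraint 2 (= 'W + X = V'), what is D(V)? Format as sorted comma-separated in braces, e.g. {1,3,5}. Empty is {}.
Constraint 1 (X < V) on D(X)={3,5,6,7,8,9} D(V)={5,8,10}: no change
Constraint 2 (W + X = V) on D(W)={3,4,5,7,10} D(X)={3,5,6,7,8,9} D(V)={5,8,10}: W {3,4,5,7,10}->{3,4,5,7}; X {3,5,6,7,8,9}->{3,5,6,7}; V {5,8,10}->{8,10}
So after constraint 2: D(V) = {8,10}

Answer: {8,10}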